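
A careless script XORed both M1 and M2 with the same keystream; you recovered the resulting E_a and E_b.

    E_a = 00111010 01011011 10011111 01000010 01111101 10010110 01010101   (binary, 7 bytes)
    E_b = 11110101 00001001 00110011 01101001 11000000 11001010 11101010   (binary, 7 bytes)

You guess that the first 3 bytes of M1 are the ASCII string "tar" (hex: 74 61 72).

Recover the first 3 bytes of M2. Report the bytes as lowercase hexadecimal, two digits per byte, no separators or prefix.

bb33de

First, E_a ⊕ E_b = (M1 ⊕ K) ⊕ (M2 ⊕ K) = M1 ⊕ M2, so the key drops out. Then M2 = (M1 ⊕ M2) ⊕ M1 over the first 3 bytes.
byte 0: (3a XOR f5) XOR 74 = cf XOR 74 = bb
byte 1: (5b XOR 09) XOR 61 = 52 XOR 61 = 33
byte 2: (9f XOR 33) XOR 72 = ac XOR 72 = de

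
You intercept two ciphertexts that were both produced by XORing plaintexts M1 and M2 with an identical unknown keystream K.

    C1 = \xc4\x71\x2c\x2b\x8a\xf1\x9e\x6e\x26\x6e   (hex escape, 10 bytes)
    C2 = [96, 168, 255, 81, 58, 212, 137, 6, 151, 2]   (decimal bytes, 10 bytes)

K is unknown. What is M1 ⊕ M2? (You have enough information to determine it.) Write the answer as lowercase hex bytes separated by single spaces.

C1 ⊕ C2 = (M1 ⊕ K) ⊕ (M2 ⊕ K) = M1 ⊕ M2 — the shared key cancels under XOR.
byte 0: c4 xor 60 = a4
byte 1: 71 xor a8 = d9
byte 2: 2c xor ff = d3
byte 3: 2b xor 51 = 7a
byte 4: 8a xor 3a = b0
byte 5: f1 xor d4 = 25
byte 6: 9e xor 89 = 17
byte 7: 6e xor 06 = 68
byte 8: 26 xor 97 = b1
byte 9: 6e xor 02 = 6c

a4 d9 d3 7a b0 25 17 68 b1 6c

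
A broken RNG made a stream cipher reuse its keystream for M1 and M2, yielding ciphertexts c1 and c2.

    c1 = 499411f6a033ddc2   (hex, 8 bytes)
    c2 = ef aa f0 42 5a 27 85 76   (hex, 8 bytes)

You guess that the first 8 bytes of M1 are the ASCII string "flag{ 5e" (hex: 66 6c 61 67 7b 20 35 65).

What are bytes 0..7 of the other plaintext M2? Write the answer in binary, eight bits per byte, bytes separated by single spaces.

11000000 01010010 10000000 11010011 10000001 00110100 01101101 11010001

First, c1 ⊕ c2 = (M1 ⊕ K) ⊕ (M2 ⊕ K) = M1 ⊕ M2, so the key drops out. Then M2 = (M1 ⊕ M2) ⊕ M1 over the first 8 bytes.
byte 0: (49 ⊕ ef) ⊕ 66 = a6 ⊕ 66 = c0
byte 1: (94 ⊕ aa) ⊕ 6c = 3e ⊕ 6c = 52
byte 2: (11 ⊕ f0) ⊕ 61 = e1 ⊕ 61 = 80
byte 3: (f6 ⊕ 42) ⊕ 67 = b4 ⊕ 67 = d3
byte 4: (a0 ⊕ 5a) ⊕ 7b = fa ⊕ 7b = 81
byte 5: (33 ⊕ 27) ⊕ 20 = 14 ⊕ 20 = 34
byte 6: (dd ⊕ 85) ⊕ 35 = 58 ⊕ 35 = 6d
byte 7: (c2 ⊕ 76) ⊕ 65 = b4 ⊕ 65 = d1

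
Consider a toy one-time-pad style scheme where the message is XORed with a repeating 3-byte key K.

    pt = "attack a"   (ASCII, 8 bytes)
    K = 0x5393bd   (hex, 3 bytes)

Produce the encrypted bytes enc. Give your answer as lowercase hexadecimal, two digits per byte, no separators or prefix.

The 3-byte key repeats, so the effective keystream is 53 93 bd 53 93 bd 53 93.
byte 0: 01100001 XOR 01010011 = 00110010
byte 1: 01110100 XOR 10010011 = 11100111
byte 2: 01110100 XOR 10111101 = 11001001
byte 3: 01100001 XOR 01010011 = 00110010
byte 4: 01100011 XOR 10010011 = 11110000
byte 5: 01101011 XOR 10111101 = 11010110
byte 6: 00100000 XOR 01010011 = 01110011
byte 7: 01100001 XOR 10010011 = 11110010

32e7c932f0d673f2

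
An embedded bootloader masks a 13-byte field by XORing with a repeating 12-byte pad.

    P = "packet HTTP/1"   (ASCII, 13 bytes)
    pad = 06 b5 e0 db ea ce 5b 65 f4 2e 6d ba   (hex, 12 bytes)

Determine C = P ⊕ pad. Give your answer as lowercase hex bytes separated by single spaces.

The 12-byte key repeats, so the effective keystream is 06 b5 e0 db ea ce 5b 65 f4 2e 6d ba 06.
byte 0: 01110000 ^ 00000110 = 01110110
byte 1: 01100001 ^ 10110101 = 11010100
byte 2: 01100011 ^ 11100000 = 10000011
byte 3: 01101011 ^ 11011011 = 10110000
byte 4: 01100101 ^ 11101010 = 10001111
byte 5: 01110100 ^ 11001110 = 10111010
byte 6: 00100000 ^ 01011011 = 01111011
byte 7: 01001000 ^ 01100101 = 00101101
byte 8: 01010100 ^ 11110100 = 10100000
byte 9: 01010100 ^ 00101110 = 01111010
byte 10: 01010000 ^ 01101101 = 00111101
byte 11: 00101111 ^ 10111010 = 10010101
byte 12: 00110001 ^ 00000110 = 00110111

76 d4 83 b0 8f ba 7b 2d a0 7a 3d 95 37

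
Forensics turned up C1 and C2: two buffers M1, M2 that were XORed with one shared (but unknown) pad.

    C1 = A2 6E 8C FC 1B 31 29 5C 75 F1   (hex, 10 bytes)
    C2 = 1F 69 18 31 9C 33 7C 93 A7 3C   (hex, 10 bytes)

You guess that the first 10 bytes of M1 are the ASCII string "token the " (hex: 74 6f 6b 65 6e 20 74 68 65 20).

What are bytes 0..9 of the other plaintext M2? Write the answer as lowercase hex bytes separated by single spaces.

First, C1 ⊕ C2 = (M1 ⊕ K) ⊕ (M2 ⊕ K) = M1 ⊕ M2, so the key drops out. Then M2 = (M1 ⊕ M2) ⊕ M1 over the first 10 bytes.
byte 0: (a2 ^ 1f) ^ 74 = bd ^ 74 = c9
byte 1: (6e ^ 69) ^ 6f = 07 ^ 6f = 68
byte 2: (8c ^ 18) ^ 6b = 94 ^ 6b = ff
byte 3: (fc ^ 31) ^ 65 = cd ^ 65 = a8
byte 4: (1b ^ 9c) ^ 6e = 87 ^ 6e = e9
byte 5: (31 ^ 33) ^ 20 = 02 ^ 20 = 22
byte 6: (29 ^ 7c) ^ 74 = 55 ^ 74 = 21
byte 7: (5c ^ 93) ^ 68 = cf ^ 68 = a7
byte 8: (75 ^ a7) ^ 65 = d2 ^ 65 = b7
byte 9: (f1 ^ 3c) ^ 20 = cd ^ 20 = ed

c9 68 ff a8 e9 22 21 a7 b7 ed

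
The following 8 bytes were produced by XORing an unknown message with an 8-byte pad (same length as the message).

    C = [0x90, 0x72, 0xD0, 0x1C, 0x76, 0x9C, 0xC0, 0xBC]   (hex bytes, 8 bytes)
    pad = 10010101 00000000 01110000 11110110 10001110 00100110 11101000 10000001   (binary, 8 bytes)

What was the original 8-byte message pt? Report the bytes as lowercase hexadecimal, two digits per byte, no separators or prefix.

0572a0eaf8ba283d

144 ^ 149 =   5
114 ^   0 = 114
208 ^ 112 = 160
 28 ^ 246 = 234
118 ^ 142 = 248
156 ^  38 = 186
192 ^ 232 =  40
188 ^ 129 =  61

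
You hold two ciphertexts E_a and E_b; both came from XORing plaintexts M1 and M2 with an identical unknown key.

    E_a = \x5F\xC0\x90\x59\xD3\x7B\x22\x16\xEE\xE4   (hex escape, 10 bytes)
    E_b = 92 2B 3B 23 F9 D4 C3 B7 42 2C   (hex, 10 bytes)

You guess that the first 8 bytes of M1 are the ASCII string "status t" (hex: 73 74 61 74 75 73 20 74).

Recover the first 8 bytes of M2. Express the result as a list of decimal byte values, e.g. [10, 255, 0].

[190, 159, 202, 14, 95, 220, 193, 213]

First, E_a ⊕ E_b = (M1 ⊕ K) ⊕ (M2 ⊕ K) = M1 ⊕ M2, so the key drops out. Then M2 = (M1 ⊕ M2) ⊕ M1 over the first 8 bytes.
byte 0: (5f ^ 92) ^ 73 = cd ^ 73 = be
byte 1: (c0 ^ 2b) ^ 74 = eb ^ 74 = 9f
byte 2: (90 ^ 3b) ^ 61 = ab ^ 61 = ca
byte 3: (59 ^ 23) ^ 74 = 7a ^ 74 = 0e
byte 4: (d3 ^ f9) ^ 75 = 2a ^ 75 = 5f
byte 5: (7b ^ d4) ^ 73 = af ^ 73 = dc
byte 6: (22 ^ c3) ^ 20 = e1 ^ 20 = c1
byte 7: (16 ^ b7) ^ 74 = a1 ^ 74 = d5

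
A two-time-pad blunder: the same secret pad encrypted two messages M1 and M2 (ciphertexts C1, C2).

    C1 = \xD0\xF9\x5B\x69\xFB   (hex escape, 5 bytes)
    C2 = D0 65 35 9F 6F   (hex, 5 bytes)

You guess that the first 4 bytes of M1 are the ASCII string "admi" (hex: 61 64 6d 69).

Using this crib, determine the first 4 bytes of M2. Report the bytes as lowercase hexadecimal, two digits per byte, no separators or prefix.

First, C1 ⊕ C2 = (M1 ⊕ K) ⊕ (M2 ⊕ K) = M1 ⊕ M2, so the key drops out. Then M2 = (M1 ⊕ M2) ⊕ M1 over the first 4 bytes.
byte 0: (d0 ⊕ d0) ⊕ 61 = 00 ⊕ 61 = 61
byte 1: (f9 ⊕ 65) ⊕ 64 = 9c ⊕ 64 = f8
byte 2: (5b ⊕ 35) ⊕ 6d = 6e ⊕ 6d = 03
byte 3: (69 ⊕ 9f) ⊕ 69 = f6 ⊕ 69 = 9f

61f8039f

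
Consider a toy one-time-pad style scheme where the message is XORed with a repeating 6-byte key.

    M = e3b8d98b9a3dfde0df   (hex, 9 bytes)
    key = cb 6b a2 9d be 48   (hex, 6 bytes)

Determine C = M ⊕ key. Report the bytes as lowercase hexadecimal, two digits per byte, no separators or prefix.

28d37b162475368b7d

The 6-byte key repeats, so the effective keystream is cb 6b a2 9d be 48 cb 6b a2.
byte 0: e3 ⊕ cb = 28
byte 1: b8 ⊕ 6b = d3
byte 2: d9 ⊕ a2 = 7b
byte 3: 8b ⊕ 9d = 16
byte 4: 9a ⊕ be = 24
byte 5: 3d ⊕ 48 = 75
byte 6: fd ⊕ cb = 36
byte 7: e0 ⊕ 6b = 8b
byte 8: df ⊕ a2 = 7d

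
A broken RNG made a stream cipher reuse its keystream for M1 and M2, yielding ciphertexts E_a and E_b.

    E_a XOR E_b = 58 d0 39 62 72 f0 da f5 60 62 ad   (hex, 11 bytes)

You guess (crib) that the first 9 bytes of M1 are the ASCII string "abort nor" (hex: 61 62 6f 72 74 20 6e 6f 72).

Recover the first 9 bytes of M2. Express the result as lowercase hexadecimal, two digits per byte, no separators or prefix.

39b2561006d0b49a12

Since E_a ⊕ E_b = M1 ⊕ M2, XORing with the guessed M1 bytes yields the corresponding M2 bytes: M2 = (E_a ⊕ E_b) ⊕ M1.
byte 0: 58 ^ 61 = 39
byte 1: d0 ^ 62 = b2
byte 2: 39 ^ 6f = 56
byte 3: 62 ^ 72 = 10
byte 4: 72 ^ 74 = 06
byte 5: f0 ^ 20 = d0
byte 6: da ^ 6e = b4
byte 7: f5 ^ 6f = 9a
byte 8: 60 ^ 72 = 12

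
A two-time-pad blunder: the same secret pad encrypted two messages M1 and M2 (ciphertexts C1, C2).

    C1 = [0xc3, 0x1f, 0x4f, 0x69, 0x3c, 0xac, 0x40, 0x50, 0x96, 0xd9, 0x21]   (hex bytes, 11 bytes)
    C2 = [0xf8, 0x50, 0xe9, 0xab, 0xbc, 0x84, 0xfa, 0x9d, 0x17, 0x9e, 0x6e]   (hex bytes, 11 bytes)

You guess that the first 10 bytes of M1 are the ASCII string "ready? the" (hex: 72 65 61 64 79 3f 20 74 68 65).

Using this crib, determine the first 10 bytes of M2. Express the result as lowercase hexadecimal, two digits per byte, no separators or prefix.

492ac7a6f9179ab9e922

First, C1 ⊕ C2 = (M1 ⊕ K) ⊕ (M2 ⊕ K) = M1 ⊕ M2, so the key drops out. Then M2 = (M1 ⊕ M2) ⊕ M1 over the first 10 bytes.
byte 0: (c3 XOR f8) XOR 72 = 3b XOR 72 = 49
byte 1: (1f XOR 50) XOR 65 = 4f XOR 65 = 2a
byte 2: (4f XOR e9) XOR 61 = a6 XOR 61 = c7
byte 3: (69 XOR ab) XOR 64 = c2 XOR 64 = a6
byte 4: (3c XOR bc) XOR 79 = 80 XOR 79 = f9
byte 5: (ac XOR 84) XOR 3f = 28 XOR 3f = 17
byte 6: (40 XOR fa) XOR 20 = ba XOR 20 = 9a
byte 7: (50 XOR 9d) XOR 74 = cd XOR 74 = b9
byte 8: (96 XOR 17) XOR 68 = 81 XOR 68 = e9
byte 9: (d9 XOR 9e) XOR 65 = 47 XOR 65 = 22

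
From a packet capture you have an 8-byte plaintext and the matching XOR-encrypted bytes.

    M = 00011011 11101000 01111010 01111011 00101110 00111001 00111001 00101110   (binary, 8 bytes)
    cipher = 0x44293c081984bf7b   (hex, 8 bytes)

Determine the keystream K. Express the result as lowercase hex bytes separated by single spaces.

5f c1 46 73 37 bd 86 55

Since cipher = M ⊕ K, XORing both sides with M gives K = M ⊕ cipher.
1b xor 44 = 5f
e8 xor 29 = c1
7a xor 3c = 46
7b xor 08 = 73
2e xor 19 = 37
39 xor 84 = bd
39 xor bf = 86
2e xor 7b = 55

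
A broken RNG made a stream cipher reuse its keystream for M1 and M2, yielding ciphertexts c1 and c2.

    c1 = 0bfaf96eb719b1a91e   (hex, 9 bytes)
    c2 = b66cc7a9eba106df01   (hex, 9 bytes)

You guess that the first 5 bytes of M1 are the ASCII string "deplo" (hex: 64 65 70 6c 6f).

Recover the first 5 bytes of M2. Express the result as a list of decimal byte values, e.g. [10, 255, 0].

First, c1 ⊕ c2 = (M1 ⊕ K) ⊕ (M2 ⊕ K) = M1 ⊕ M2, so the key drops out. Then M2 = (M1 ⊕ M2) ⊕ M1 over the first 5 bytes.
byte 0: (0b xor b6) xor 64 = bd xor 64 = d9
byte 1: (fa xor 6c) xor 65 = 96 xor 65 = f3
byte 2: (f9 xor c7) xor 70 = 3e xor 70 = 4e
byte 3: (6e xor a9) xor 6c = c7 xor 6c = ab
byte 4: (b7 xor eb) xor 6f = 5c xor 6f = 33

[217, 243, 78, 171, 51]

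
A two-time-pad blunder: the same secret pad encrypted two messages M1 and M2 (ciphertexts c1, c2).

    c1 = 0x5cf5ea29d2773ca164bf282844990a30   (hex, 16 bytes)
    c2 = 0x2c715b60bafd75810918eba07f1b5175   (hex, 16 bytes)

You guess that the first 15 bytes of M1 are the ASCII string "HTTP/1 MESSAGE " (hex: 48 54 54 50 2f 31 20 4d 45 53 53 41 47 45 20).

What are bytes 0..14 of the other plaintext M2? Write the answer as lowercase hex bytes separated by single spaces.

First, c1 ⊕ c2 = (M1 ⊕ K) ⊕ (M2 ⊕ K) = M1 ⊕ M2, so the key drops out. Then M2 = (M1 ⊕ M2) ⊕ M1 over the first 15 bytes.
byte 0: (5c ^ 2c) ^ 48 = 70 ^ 48 = 38
byte 1: (f5 ^ 71) ^ 54 = 84 ^ 54 = d0
byte 2: (ea ^ 5b) ^ 54 = b1 ^ 54 = e5
byte 3: (29 ^ 60) ^ 50 = 49 ^ 50 = 19
byte 4: (d2 ^ ba) ^ 2f = 68 ^ 2f = 47
byte 5: (77 ^ fd) ^ 31 = 8a ^ 31 = bb
byte 6: (3c ^ 75) ^ 20 = 49 ^ 20 = 69
byte 7: (a1 ^ 81) ^ 4d = 20 ^ 4d = 6d
byte 8: (64 ^ 09) ^ 45 = 6d ^ 45 = 28
byte 9: (bf ^ 18) ^ 53 = a7 ^ 53 = f4
byte 10: (28 ^ eb) ^ 53 = c3 ^ 53 = 90
byte 11: (28 ^ a0) ^ 41 = 88 ^ 41 = c9
byte 12: (44 ^ 7f) ^ 47 = 3b ^ 47 = 7c
byte 13: (99 ^ 1b) ^ 45 = 82 ^ 45 = c7
byte 14: (0a ^ 51) ^ 20 = 5b ^ 20 = 7b

38 d0 e5 19 47 bb 69 6d 28 f4 90 c9 7c c7 7b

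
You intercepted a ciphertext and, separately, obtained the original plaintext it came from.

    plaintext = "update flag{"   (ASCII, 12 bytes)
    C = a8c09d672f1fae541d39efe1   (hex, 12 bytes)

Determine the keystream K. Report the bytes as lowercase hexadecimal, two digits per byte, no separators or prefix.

Since C = plaintext ⊕ K, XORing both sides with plaintext gives K = plaintext ⊕ C.
75 xor a8 = dd
70 xor c0 = b0
64 xor 9d = f9
61 xor 67 = 06
74 xor 2f = 5b
65 xor 1f = 7a
20 xor ae = 8e
66 xor 54 = 32
6c xor 1d = 71
61 xor 39 = 58
67 xor ef = 88
7b xor e1 = 9a

ddb0f9065b7a8e327158889a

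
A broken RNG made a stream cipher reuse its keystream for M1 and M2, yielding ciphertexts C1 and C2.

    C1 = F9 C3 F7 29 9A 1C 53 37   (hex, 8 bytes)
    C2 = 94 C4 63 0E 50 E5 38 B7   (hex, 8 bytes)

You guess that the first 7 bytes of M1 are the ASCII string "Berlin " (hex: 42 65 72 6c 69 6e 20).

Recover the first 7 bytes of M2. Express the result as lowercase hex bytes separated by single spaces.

First, C1 ⊕ C2 = (M1 ⊕ K) ⊕ (M2 ⊕ K) = M1 ⊕ M2, so the key drops out. Then M2 = (M1 ⊕ M2) ⊕ M1 over the first 7 bytes.
byte 0: (f9 XOR 94) XOR 42 = 6d XOR 42 = 2f
byte 1: (c3 XOR c4) XOR 65 = 07 XOR 65 = 62
byte 2: (f7 XOR 63) XOR 72 = 94 XOR 72 = e6
byte 3: (29 XOR 0e) XOR 6c = 27 XOR 6c = 4b
byte 4: (9a XOR 50) XOR 69 = ca XOR 69 = a3
byte 5: (1c XOR e5) XOR 6e = f9 XOR 6e = 97
byte 6: (53 XOR 38) XOR 20 = 6b XOR 20 = 4b

2f 62 e6 4b a3 97 4b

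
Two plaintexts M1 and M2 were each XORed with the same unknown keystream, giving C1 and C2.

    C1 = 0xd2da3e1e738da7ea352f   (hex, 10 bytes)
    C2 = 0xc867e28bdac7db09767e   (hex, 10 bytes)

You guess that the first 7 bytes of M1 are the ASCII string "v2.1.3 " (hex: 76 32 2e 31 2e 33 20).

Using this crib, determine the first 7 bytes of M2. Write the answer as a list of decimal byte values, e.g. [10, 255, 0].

[108, 143, 242, 164, 135, 121, 92]

First, C1 ⊕ C2 = (M1 ⊕ K) ⊕ (M2 ⊕ K) = M1 ⊕ M2, so the key drops out. Then M2 = (M1 ⊕ M2) ⊕ M1 over the first 7 bytes.
byte 0: (d2 ⊕ c8) ⊕ 76 = 1a ⊕ 76 = 6c
byte 1: (da ⊕ 67) ⊕ 32 = bd ⊕ 32 = 8f
byte 2: (3e ⊕ e2) ⊕ 2e = dc ⊕ 2e = f2
byte 3: (1e ⊕ 8b) ⊕ 31 = 95 ⊕ 31 = a4
byte 4: (73 ⊕ da) ⊕ 2e = a9 ⊕ 2e = 87
byte 5: (8d ⊕ c7) ⊕ 33 = 4a ⊕ 33 = 79
byte 6: (a7 ⊕ db) ⊕ 20 = 7c ⊕ 20 = 5c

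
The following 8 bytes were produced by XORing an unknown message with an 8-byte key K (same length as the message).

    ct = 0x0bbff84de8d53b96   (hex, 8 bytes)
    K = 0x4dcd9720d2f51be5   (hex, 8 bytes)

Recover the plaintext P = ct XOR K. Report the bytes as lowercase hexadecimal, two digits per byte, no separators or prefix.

46726f6d3a202073

XOR is its own inverse, so applying the key byte-wise gives the result directly.
0b xor 4d = 46
bf xor cd = 72
f8 xor 97 = 6f
4d xor 20 = 6d
e8 xor d2 = 3a
d5 xor f5 = 20
3b xor 1b = 20
96 xor e5 = 73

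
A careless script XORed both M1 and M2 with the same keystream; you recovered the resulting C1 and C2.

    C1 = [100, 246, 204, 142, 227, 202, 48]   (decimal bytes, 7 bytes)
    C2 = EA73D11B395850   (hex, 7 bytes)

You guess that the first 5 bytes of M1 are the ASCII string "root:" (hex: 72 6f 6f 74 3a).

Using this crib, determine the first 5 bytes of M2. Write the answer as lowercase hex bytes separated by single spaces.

fc ea 72 e1 e0

First, C1 ⊕ C2 = (M1 ⊕ K) ⊕ (M2 ⊕ K) = M1 ⊕ M2, so the key drops out. Then M2 = (M1 ⊕ M2) ⊕ M1 over the first 5 bytes.
byte 0: (64 ⊕ ea) ⊕ 72 = 8e ⊕ 72 = fc
byte 1: (f6 ⊕ 73) ⊕ 6f = 85 ⊕ 6f = ea
byte 2: (cc ⊕ d1) ⊕ 6f = 1d ⊕ 6f = 72
byte 3: (8e ⊕ 1b) ⊕ 74 = 95 ⊕ 74 = e1
byte 4: (e3 ⊕ 39) ⊕ 3a = da ⊕ 3a = e0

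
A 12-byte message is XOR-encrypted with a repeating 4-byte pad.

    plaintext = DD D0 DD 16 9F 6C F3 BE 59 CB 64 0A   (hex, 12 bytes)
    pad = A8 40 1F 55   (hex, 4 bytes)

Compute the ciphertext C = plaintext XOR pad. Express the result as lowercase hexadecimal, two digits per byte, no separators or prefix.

The 4-byte key repeats, so the effective keystream is a8 40 1f 55 a8 40 1f 55 a8 40 1f 55.
byte 0: 11011101 ⊕ 10101000 = 01110101
byte 1: 11010000 ⊕ 01000000 = 10010000
byte 2: 11011101 ⊕ 00011111 = 11000010
byte 3: 00010110 ⊕ 01010101 = 01000011
byte 4: 10011111 ⊕ 10101000 = 00110111
byte 5: 01101100 ⊕ 01000000 = 00101100
byte 6: 11110011 ⊕ 00011111 = 11101100
byte 7: 10111110 ⊕ 01010101 = 11101011
byte 8: 01011001 ⊕ 10101000 = 11110001
byte 9: 11001011 ⊕ 01000000 = 10001011
byte 10: 01100100 ⊕ 00011111 = 01111011
byte 11: 00001010 ⊕ 01010101 = 01011111

7590c243372cecebf18b7b5f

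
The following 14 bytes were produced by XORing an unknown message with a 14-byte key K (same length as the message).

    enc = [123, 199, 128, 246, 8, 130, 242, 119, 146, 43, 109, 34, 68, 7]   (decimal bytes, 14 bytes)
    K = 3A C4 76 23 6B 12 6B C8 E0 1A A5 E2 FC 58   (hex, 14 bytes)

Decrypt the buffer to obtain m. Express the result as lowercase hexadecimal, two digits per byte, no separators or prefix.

4103f6d5639099bf7231c8c0b85f

7b ⊕ 3a = 41
c7 ⊕ c4 = 03
80 ⊕ 76 = f6
f6 ⊕ 23 = d5
08 ⊕ 6b = 63
82 ⊕ 12 = 90
f2 ⊕ 6b = 99
77 ⊕ c8 = bf
92 ⊕ e0 = 72
2b ⊕ 1a = 31
6d ⊕ a5 = c8
22 ⊕ e2 = c0
44 ⊕ fc = b8
07 ⊕ 58 = 5f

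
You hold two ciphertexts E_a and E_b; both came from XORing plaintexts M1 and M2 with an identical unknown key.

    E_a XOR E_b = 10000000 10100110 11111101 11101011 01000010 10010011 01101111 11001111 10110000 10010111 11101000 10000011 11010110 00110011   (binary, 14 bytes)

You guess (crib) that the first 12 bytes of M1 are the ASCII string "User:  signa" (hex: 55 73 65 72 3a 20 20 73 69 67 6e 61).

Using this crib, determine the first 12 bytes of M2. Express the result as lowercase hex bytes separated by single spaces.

Since E_a ⊕ E_b = M1 ⊕ M2, XORing with the guessed M1 bytes yields the corresponding M2 bytes: M2 = (E_a ⊕ E_b) ⊕ M1.
byte 0: 80 ⊕ 55 = d5
byte 1: a6 ⊕ 73 = d5
byte 2: fd ⊕ 65 = 98
byte 3: eb ⊕ 72 = 99
byte 4: 42 ⊕ 3a = 78
byte 5: 93 ⊕ 20 = b3
byte 6: 6f ⊕ 20 = 4f
byte 7: cf ⊕ 73 = bc
byte 8: b0 ⊕ 69 = d9
byte 9: 97 ⊕ 67 = f0
byte 10: e8 ⊕ 6e = 86
byte 11: 83 ⊕ 61 = e2

d5 d5 98 99 78 b3 4f bc d9 f0 86 e2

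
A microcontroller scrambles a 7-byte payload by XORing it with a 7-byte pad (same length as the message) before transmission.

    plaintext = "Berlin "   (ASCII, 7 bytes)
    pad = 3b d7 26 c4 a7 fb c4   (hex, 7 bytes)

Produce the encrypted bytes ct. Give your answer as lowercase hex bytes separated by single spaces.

42 xor 3b = 79
65 xor d7 = b2
72 xor 26 = 54
6c xor c4 = a8
69 xor a7 = ce
6e xor fb = 95
20 xor c4 = e4

79 b2 54 a8 ce 95 e4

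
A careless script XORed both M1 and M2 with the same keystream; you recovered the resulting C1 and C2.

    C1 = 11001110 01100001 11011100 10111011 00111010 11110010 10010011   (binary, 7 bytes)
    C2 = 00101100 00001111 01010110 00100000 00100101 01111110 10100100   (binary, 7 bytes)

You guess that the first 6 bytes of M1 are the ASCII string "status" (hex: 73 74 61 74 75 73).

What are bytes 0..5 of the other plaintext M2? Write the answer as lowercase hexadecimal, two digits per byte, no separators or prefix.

First, C1 ⊕ C2 = (M1 ⊕ K) ⊕ (M2 ⊕ K) = M1 ⊕ M2, so the key drops out. Then M2 = (M1 ⊕ M2) ⊕ M1 over the first 6 bytes.
byte 0: (ce xor 2c) xor 73 = e2 xor 73 = 91
byte 1: (61 xor 0f) xor 74 = 6e xor 74 = 1a
byte 2: (dc xor 56) xor 61 = 8a xor 61 = eb
byte 3: (bb xor 20) xor 74 = 9b xor 74 = ef
byte 4: (3a xor 25) xor 75 = 1f xor 75 = 6a
byte 5: (f2 xor 7e) xor 73 = 8c xor 73 = ff

911aebef6aff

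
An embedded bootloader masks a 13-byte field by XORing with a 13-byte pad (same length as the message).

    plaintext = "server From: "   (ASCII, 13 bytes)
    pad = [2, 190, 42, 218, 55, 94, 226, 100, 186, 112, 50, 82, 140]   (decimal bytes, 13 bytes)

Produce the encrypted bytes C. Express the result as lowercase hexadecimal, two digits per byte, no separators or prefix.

71db58ac522cc222c81f5f68ac

73 ⊕ 02 = 71
65 ⊕ be = db
72 ⊕ 2a = 58
76 ⊕ da = ac
65 ⊕ 37 = 52
72 ⊕ 5e = 2c
20 ⊕ e2 = c2
46 ⊕ 64 = 22
72 ⊕ ba = c8
6f ⊕ 70 = 1f
6d ⊕ 32 = 5f
3a ⊕ 52 = 68
20 ⊕ 8c = ac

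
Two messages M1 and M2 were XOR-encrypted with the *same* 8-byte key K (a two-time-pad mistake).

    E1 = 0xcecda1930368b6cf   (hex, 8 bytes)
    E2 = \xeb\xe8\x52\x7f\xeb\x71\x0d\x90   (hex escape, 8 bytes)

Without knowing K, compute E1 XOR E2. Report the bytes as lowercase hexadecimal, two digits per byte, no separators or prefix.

2525f3ece819bb5f

E1 ⊕ E2 = (M1 ⊕ K) ⊕ (M2 ⊕ K) = M1 ⊕ M2 — the shared key cancels under XOR.
ce xor eb = 25
cd xor e8 = 25
a1 xor 52 = f3
93 xor 7f = ec
03 xor eb = e8
68 xor 71 = 19
b6 xor 0d = bb
cf xor 90 = 5f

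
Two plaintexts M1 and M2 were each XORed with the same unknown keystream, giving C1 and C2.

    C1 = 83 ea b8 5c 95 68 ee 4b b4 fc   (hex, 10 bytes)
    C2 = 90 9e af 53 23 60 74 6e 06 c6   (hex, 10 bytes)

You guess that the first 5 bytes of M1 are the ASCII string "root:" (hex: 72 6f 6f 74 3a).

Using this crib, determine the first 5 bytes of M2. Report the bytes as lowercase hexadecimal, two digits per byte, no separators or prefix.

First, C1 ⊕ C2 = (M1 ⊕ K) ⊕ (M2 ⊕ K) = M1 ⊕ M2, so the key drops out. Then M2 = (M1 ⊕ M2) ⊕ M1 over the first 5 bytes.
byte 0: (83 ⊕ 90) ⊕ 72 = 13 ⊕ 72 = 61
byte 1: (ea ⊕ 9e) ⊕ 6f = 74 ⊕ 6f = 1b
byte 2: (b8 ⊕ af) ⊕ 6f = 17 ⊕ 6f = 78
byte 3: (5c ⊕ 53) ⊕ 74 = 0f ⊕ 74 = 7b
byte 4: (95 ⊕ 23) ⊕ 3a = b6 ⊕ 3a = 8c

611b787b8c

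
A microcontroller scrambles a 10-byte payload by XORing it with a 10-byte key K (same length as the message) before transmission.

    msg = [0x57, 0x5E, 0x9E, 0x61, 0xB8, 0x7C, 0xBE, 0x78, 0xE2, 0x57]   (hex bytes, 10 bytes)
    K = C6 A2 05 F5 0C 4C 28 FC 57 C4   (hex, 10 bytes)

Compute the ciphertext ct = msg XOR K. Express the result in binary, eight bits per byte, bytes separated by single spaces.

10010001 11111100 10011011 10010100 10110100 00110000 10010110 10000100 10110101 10010011

XOR is its own inverse, so applying the key byte-wise gives the result directly.
57 XOR c6 = 91
5e XOR a2 = fc
9e XOR 05 = 9b
61 XOR f5 = 94
b8 XOR 0c = b4
7c XOR 4c = 30
be XOR 28 = 96
78 XOR fc = 84
e2 XOR 57 = b5
57 XOR c4 = 93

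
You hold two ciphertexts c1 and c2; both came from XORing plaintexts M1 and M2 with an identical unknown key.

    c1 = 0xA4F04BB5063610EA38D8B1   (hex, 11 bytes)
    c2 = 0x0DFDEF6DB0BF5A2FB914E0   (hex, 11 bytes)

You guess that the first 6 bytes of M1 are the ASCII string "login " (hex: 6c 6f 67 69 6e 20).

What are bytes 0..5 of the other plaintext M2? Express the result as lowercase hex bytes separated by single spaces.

First, c1 ⊕ c2 = (M1 ⊕ K) ⊕ (M2 ⊕ K) = M1 ⊕ M2, so the key drops out. Then M2 = (M1 ⊕ M2) ⊕ M1 over the first 6 bytes.
byte 0: (a4 XOR 0d) XOR 6c = a9 XOR 6c = c5
byte 1: (f0 XOR fd) XOR 6f = 0d XOR 6f = 62
byte 2: (4b XOR ef) XOR 67 = a4 XOR 67 = c3
byte 3: (b5 XOR 6d) XOR 69 = d8 XOR 69 = b1
byte 4: (06 XOR b0) XOR 6e = b6 XOR 6e = d8
byte 5: (36 XOR bf) XOR 20 = 89 XOR 20 = a9

c5 62 c3 b1 d8 a9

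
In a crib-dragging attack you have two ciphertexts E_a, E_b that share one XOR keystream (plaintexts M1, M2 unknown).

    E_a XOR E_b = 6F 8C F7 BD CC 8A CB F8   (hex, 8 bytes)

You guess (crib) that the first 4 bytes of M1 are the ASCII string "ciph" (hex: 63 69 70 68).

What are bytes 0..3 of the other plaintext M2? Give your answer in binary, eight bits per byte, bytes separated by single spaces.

00001100 11100101 10000111 11010101

Since E_a ⊕ E_b = M1 ⊕ M2, XORing with the guessed M1 bytes yields the corresponding M2 bytes: M2 = (E_a ⊕ E_b) ⊕ M1.
6f ⊕ 63 = 0c
8c ⊕ 69 = e5
f7 ⊕ 70 = 87
bd ⊕ 68 = d5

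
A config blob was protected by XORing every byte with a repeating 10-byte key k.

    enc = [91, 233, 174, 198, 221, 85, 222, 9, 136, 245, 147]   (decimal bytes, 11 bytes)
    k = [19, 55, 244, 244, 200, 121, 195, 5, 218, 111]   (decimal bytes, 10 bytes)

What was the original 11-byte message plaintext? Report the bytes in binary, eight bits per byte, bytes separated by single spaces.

01001000 11011110 01011010 00110010 00010101 00101100 00011101 00001100 01010010 10011010 10000000

The 10-byte key repeats, so the effective keystream is 13 37 f4 f4 c8 79 c3 05 da 6f 13.
byte 0: 5b xor 13 = 48
byte 1: e9 xor 37 = de
byte 2: ae xor f4 = 5a
byte 3: c6 xor f4 = 32
byte 4: dd xor c8 = 15
byte 5: 55 xor 79 = 2c
byte 6: de xor c3 = 1d
byte 7: 09 xor 05 = 0c
byte 8: 88 xor da = 52
byte 9: f5 xor 6f = 9a
byte 10: 93 xor 13 = 80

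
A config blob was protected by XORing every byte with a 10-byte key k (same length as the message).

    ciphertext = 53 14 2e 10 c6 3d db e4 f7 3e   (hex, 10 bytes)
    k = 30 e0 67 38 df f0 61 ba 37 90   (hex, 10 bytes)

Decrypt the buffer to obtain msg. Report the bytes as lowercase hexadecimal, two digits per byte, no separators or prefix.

XOR is its own inverse, so applying the key byte-wise gives the result directly.
01010011 XOR 00110000 = 01100011
00010100 XOR 11100000 = 11110100
00101110 XOR 01100111 = 01001001
00010000 XOR 00111000 = 00101000
11000110 XOR 11011111 = 00011001
00111101 XOR 11110000 = 11001101
11011011 XOR 01100001 = 10111010
11100100 XOR 10111010 = 01011110
11110111 XOR 00110111 = 11000000
00111110 XOR 10010000 = 10101110

63f4492819cdba5ec0ae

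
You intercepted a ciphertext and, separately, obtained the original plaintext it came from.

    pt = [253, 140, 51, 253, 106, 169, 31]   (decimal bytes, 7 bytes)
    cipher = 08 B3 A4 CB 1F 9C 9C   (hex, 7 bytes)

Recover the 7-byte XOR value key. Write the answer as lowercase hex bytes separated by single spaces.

Since cipher = pt ⊕ key, XORing both sides with pt gives key = pt ⊕ cipher.
fd ^ 08 = f5
8c ^ b3 = 3f
33 ^ a4 = 97
fd ^ cb = 36
6a ^ 1f = 75
a9 ^ 9c = 35
1f ^ 9c = 83

f5 3f 97 36 75 35 83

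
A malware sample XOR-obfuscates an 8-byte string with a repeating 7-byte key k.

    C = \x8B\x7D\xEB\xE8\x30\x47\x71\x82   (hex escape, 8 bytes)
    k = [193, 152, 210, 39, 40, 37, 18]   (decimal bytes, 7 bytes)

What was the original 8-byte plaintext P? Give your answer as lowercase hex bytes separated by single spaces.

4a e5 39 cf 18 62 63 43

The 7-byte key repeats, so the effective keystream is c1 98 d2 27 28 25 12 c1.
byte 0: 10001011 xor 11000001 = 01001010
byte 1: 01111101 xor 10011000 = 11100101
byte 2: 11101011 xor 11010010 = 00111001
byte 3: 11101000 xor 00100111 = 11001111
byte 4: 00110000 xor 00101000 = 00011000
byte 5: 01000111 xor 00100101 = 01100010
byte 6: 01110001 xor 00010010 = 01100011
byte 7: 10000010 xor 11000001 = 01000011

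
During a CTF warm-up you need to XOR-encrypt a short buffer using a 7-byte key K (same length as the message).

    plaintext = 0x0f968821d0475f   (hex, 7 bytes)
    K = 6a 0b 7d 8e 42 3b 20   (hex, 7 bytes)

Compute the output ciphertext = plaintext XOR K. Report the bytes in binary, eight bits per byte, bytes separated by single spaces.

XOR is its own inverse, so applying the key byte-wise gives the result directly.
 15 xor 106 = 101
150 xor  11 = 157
136 xor 125 = 245
 33 xor 142 = 175
208 xor  66 = 146
 71 xor  59 = 124
 95 xor  32 = 127

01100101 10011101 11110101 10101111 10010010 01111100 01111111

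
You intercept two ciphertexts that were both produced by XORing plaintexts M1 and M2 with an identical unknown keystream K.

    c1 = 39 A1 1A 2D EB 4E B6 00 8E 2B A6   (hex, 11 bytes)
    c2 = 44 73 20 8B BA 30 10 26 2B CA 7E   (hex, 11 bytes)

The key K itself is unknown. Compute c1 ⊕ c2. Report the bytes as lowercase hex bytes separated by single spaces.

7d d2 3a a6 51 7e a6 26 a5 e1 d8

c1 ⊕ c2 = (M1 ⊕ K) ⊕ (M2 ⊕ K) = M1 ⊕ M2 — the shared key cancels under XOR.
00111001 XOR 01000100 = 01111101
10100001 XOR 01110011 = 11010010
00011010 XOR 00100000 = 00111010
00101101 XOR 10001011 = 10100110
11101011 XOR 10111010 = 01010001
01001110 XOR 00110000 = 01111110
10110110 XOR 00010000 = 10100110
00000000 XOR 00100110 = 00100110
10001110 XOR 00101011 = 10100101
00101011 XOR 11001010 = 11100001
10100110 XOR 01111110 = 11011000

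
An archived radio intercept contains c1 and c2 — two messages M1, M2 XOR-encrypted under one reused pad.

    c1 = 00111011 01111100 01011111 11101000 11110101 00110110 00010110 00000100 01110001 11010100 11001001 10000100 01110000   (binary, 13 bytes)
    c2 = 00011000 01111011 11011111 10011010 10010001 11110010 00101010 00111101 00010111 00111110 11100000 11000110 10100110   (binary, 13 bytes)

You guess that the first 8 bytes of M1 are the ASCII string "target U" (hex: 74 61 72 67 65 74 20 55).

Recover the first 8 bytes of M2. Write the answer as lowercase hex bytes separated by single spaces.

57 66 f2 15 01 b0 1c 6c

First, c1 ⊕ c2 = (M1 ⊕ K) ⊕ (M2 ⊕ K) = M1 ⊕ M2, so the key drops out. Then M2 = (M1 ⊕ M2) ⊕ M1 over the first 8 bytes.
byte 0: (3b ⊕ 18) ⊕ 74 = 23 ⊕ 74 = 57
byte 1: (7c ⊕ 7b) ⊕ 61 = 07 ⊕ 61 = 66
byte 2: (5f ⊕ df) ⊕ 72 = 80 ⊕ 72 = f2
byte 3: (e8 ⊕ 9a) ⊕ 67 = 72 ⊕ 67 = 15
byte 4: (f5 ⊕ 91) ⊕ 65 = 64 ⊕ 65 = 01
byte 5: (36 ⊕ f2) ⊕ 74 = c4 ⊕ 74 = b0
byte 6: (16 ⊕ 2a) ⊕ 20 = 3c ⊕ 20 = 1c
byte 7: (04 ⊕ 3d) ⊕ 55 = 39 ⊕ 55 = 6c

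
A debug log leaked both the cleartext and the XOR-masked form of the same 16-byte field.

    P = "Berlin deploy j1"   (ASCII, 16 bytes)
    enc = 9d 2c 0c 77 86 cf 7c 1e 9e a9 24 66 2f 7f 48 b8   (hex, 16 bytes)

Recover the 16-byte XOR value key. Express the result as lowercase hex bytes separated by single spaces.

Since enc = P ⊕ key, XORing both sides with P gives key = P ⊕ enc.
42 XOR 9d = df
65 XOR 2c = 49
72 XOR 0c = 7e
6c XOR 77 = 1b
69 XOR 86 = ef
6e XOR cf = a1
20 XOR 7c = 5c
64 XOR 1e = 7a
65 XOR 9e = fb
70 XOR a9 = d9
6c XOR 24 = 48
6f XOR 66 = 09
79 XOR 2f = 56
20 XOR 7f = 5f
6a XOR 48 = 22
31 XOR b8 = 89

df 49 7e 1b ef a1 5c 7a fb d9 48 09 56 5f 22 89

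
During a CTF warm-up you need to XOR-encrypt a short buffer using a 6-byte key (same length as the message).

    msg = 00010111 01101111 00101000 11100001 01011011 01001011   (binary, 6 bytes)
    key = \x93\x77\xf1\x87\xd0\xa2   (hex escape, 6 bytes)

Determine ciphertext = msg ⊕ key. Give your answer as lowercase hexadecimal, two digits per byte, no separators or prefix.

XOR is its own inverse, so applying the key byte-wise gives the result directly.
00010111 ^ 10010011 = 10000100
01101111 ^ 01110111 = 00011000
00101000 ^ 11110001 = 11011001
11100001 ^ 10000111 = 01100110
01011011 ^ 11010000 = 10001011
01001011 ^ 10100010 = 11101001

8418d9668be9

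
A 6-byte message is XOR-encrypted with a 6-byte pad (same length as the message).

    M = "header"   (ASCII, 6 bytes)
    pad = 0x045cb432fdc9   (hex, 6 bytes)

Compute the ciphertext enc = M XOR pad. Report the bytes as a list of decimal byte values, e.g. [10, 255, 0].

104 XOR   4 = 108
101 XOR  92 =  57
 97 XOR 180 = 213
100 XOR  50 =  86
101 XOR 253 = 152
114 XOR 201 = 187

[108, 57, 213, 86, 152, 187]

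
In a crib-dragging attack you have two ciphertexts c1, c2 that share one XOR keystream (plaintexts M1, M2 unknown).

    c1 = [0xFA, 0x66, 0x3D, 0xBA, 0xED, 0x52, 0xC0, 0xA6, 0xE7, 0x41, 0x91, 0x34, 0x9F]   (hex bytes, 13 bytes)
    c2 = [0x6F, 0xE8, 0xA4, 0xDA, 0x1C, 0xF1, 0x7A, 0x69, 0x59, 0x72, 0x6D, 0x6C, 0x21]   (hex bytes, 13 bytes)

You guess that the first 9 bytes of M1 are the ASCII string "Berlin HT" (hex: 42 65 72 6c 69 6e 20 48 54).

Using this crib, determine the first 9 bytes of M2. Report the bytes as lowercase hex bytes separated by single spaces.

d7 eb eb 0c 98 cd 9a 87 ea

First, c1 ⊕ c2 = (M1 ⊕ K) ⊕ (M2 ⊕ K) = M1 ⊕ M2, so the key drops out. Then M2 = (M1 ⊕ M2) ⊕ M1 over the first 9 bytes.
byte 0: (fa xor 6f) xor 42 = 95 xor 42 = d7
byte 1: (66 xor e8) xor 65 = 8e xor 65 = eb
byte 2: (3d xor a4) xor 72 = 99 xor 72 = eb
byte 3: (ba xor da) xor 6c = 60 xor 6c = 0c
byte 4: (ed xor 1c) xor 69 = f1 xor 69 = 98
byte 5: (52 xor f1) xor 6e = a3 xor 6e = cd
byte 6: (c0 xor 7a) xor 20 = ba xor 20 = 9a
byte 7: (a6 xor 69) xor 48 = cf xor 48 = 87
byte 8: (e7 xor 59) xor 54 = be xor 54 = ea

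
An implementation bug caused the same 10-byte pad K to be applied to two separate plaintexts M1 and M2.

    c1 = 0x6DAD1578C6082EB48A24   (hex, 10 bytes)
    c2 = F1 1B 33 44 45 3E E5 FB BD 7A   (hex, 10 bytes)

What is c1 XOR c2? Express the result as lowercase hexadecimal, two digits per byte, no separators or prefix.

9cb6263c8336cb4f375e

c1 ⊕ c2 = (M1 ⊕ K) ⊕ (M2 ⊕ K) = M1 ⊕ M2 — the shared key cancels under XOR.
6d ^ f1 = 9c
ad ^ 1b = b6
15 ^ 33 = 26
78 ^ 44 = 3c
c6 ^ 45 = 83
08 ^ 3e = 36
2e ^ e5 = cb
b4 ^ fb = 4f
8a ^ bd = 37
24 ^ 7a = 5e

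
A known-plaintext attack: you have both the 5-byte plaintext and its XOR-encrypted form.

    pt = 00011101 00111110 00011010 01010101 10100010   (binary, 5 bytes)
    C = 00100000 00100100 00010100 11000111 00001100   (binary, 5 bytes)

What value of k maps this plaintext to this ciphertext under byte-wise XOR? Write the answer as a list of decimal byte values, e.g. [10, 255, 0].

Since C = pt ⊕ k, XORing both sides with pt gives k = pt ⊕ C.
 29 ^  32 =  61
 62 ^  36 =  26
 26 ^  20 =  14
 85 ^ 199 = 146
162 ^  12 = 174

[61, 26, 14, 146, 174]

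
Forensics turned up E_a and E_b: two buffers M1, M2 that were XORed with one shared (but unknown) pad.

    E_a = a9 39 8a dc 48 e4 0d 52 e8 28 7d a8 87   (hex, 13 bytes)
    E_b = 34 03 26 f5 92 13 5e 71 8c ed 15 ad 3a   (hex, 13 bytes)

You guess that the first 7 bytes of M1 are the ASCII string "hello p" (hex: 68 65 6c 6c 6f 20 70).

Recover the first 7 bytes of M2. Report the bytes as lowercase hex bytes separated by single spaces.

f5 5f c0 45 b5 d7 23

First, E_a ⊕ E_b = (M1 ⊕ K) ⊕ (M2 ⊕ K) = M1 ⊕ M2, so the key drops out. Then M2 = (M1 ⊕ M2) ⊕ M1 over the first 7 bytes.
byte 0: (a9 ⊕ 34) ⊕ 68 = 9d ⊕ 68 = f5
byte 1: (39 ⊕ 03) ⊕ 65 = 3a ⊕ 65 = 5f
byte 2: (8a ⊕ 26) ⊕ 6c = ac ⊕ 6c = c0
byte 3: (dc ⊕ f5) ⊕ 6c = 29 ⊕ 6c = 45
byte 4: (48 ⊕ 92) ⊕ 6f = da ⊕ 6f = b5
byte 5: (e4 ⊕ 13) ⊕ 20 = f7 ⊕ 20 = d7
byte 6: (0d ⊕ 5e) ⊕ 70 = 53 ⊕ 70 = 23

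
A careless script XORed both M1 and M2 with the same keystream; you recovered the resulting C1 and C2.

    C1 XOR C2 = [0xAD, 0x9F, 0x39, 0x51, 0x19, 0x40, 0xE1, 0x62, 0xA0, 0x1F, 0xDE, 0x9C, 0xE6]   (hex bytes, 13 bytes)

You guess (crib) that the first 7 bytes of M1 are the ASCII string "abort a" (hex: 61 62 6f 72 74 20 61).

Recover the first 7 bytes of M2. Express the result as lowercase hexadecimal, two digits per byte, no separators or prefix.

Since C1 ⊕ C2 = M1 ⊕ M2, XORing with the guessed M1 bytes yields the corresponding M2 bytes: M2 = (C1 ⊕ C2) ⊕ M1.
byte 0: 173 xor  97 = 204
byte 1: 159 xor  98 = 253
byte 2:  57 xor 111 =  86
byte 3:  81 xor 114 =  35
byte 4:  25 xor 116 = 109
byte 5:  64 xor  32 =  96
byte 6: 225 xor  97 = 128

ccfd56236d6080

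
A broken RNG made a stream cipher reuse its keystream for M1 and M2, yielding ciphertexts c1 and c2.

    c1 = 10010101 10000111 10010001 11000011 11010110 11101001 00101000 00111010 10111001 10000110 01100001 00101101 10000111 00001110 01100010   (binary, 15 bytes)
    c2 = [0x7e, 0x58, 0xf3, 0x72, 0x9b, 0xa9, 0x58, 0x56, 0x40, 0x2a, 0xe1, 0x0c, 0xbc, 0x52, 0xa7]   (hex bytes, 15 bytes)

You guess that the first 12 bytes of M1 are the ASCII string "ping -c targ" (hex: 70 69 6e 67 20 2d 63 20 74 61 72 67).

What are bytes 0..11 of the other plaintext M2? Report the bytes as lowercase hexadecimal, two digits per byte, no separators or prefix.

First, c1 ⊕ c2 = (M1 ⊕ K) ⊕ (M2 ⊕ K) = M1 ⊕ M2, so the key drops out. Then M2 = (M1 ⊕ M2) ⊕ M1 over the first 12 bytes.
byte 0: (95 ^ 7e) ^ 70 = eb ^ 70 = 9b
byte 1: (87 ^ 58) ^ 69 = df ^ 69 = b6
byte 2: (91 ^ f3) ^ 6e = 62 ^ 6e = 0c
byte 3: (c3 ^ 72) ^ 67 = b1 ^ 67 = d6
byte 4: (d6 ^ 9b) ^ 20 = 4d ^ 20 = 6d
byte 5: (e9 ^ a9) ^ 2d = 40 ^ 2d = 6d
byte 6: (28 ^ 58) ^ 63 = 70 ^ 63 = 13
byte 7: (3a ^ 56) ^ 20 = 6c ^ 20 = 4c
byte 8: (b9 ^ 40) ^ 74 = f9 ^ 74 = 8d
byte 9: (86 ^ 2a) ^ 61 = ac ^ 61 = cd
byte 10: (61 ^ e1) ^ 72 = 80 ^ 72 = f2
byte 11: (2d ^ 0c) ^ 67 = 21 ^ 67 = 46

9bb60cd66d6d134c8dcdf246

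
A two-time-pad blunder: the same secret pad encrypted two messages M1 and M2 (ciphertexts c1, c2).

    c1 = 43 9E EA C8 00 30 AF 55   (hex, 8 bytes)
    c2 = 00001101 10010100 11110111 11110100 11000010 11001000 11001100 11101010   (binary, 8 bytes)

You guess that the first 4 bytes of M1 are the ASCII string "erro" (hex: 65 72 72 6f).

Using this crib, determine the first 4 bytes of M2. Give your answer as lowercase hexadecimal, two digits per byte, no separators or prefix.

First, c1 ⊕ c2 = (M1 ⊕ K) ⊕ (M2 ⊕ K) = M1 ⊕ M2, so the key drops out. Then M2 = (M1 ⊕ M2) ⊕ M1 over the first 4 bytes.
byte 0: (43 XOR 0d) XOR 65 = 4e XOR 65 = 2b
byte 1: (9e XOR 94) XOR 72 = 0a XOR 72 = 78
byte 2: (ea XOR f7) XOR 72 = 1d XOR 72 = 6f
byte 3: (c8 XOR f4) XOR 6f = 3c XOR 6f = 53

2b786f53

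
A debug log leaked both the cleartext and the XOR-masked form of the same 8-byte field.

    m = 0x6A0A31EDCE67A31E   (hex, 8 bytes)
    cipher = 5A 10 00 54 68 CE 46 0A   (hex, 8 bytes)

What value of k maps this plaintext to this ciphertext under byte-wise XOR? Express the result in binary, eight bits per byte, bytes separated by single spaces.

00110000 00011010 00110001 10111001 10100110 10101001 11100101 00010100

Since cipher = m ⊕ k, XORing both sides with m gives k = m ⊕ cipher.
106 ⊕  90 =  48
 10 ⊕  16 =  26
 49 ⊕   0 =  49
237 ⊕  84 = 185
206 ⊕ 104 = 166
103 ⊕ 206 = 169
163 ⊕  70 = 229
 30 ⊕  10 =  20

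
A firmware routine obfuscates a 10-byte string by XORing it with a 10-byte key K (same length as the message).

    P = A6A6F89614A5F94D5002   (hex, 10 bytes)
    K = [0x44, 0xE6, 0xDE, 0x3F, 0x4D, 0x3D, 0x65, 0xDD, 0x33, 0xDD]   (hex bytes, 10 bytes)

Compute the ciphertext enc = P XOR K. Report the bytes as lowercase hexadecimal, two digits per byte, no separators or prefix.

byte 0: 166 ^  68 = 226
byte 1: 166 ^ 230 =  64
byte 2: 248 ^ 222 =  38
byte 3: 150 ^  63 = 169
byte 4:  20 ^  77 =  89
byte 5: 165 ^  61 = 152
byte 6: 249 ^ 101 = 156
byte 7:  77 ^ 221 = 144
byte 8:  80 ^  51 =  99
byte 9:   2 ^ 221 = 223

e24026a959989c9063df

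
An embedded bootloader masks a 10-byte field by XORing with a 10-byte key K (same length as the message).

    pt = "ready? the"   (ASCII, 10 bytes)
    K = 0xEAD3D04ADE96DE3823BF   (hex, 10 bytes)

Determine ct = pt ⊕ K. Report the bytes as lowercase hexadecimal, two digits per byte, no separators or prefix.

XOR is its own inverse, so applying the key byte-wise gives the result directly.
72 xor ea = 98
65 xor d3 = b6
61 xor d0 = b1
64 xor 4a = 2e
79 xor de = a7
3f xor 96 = a9
20 xor de = fe
74 xor 38 = 4c
68 xor 23 = 4b
65 xor bf = da

98b6b12ea7a9fe4c4bda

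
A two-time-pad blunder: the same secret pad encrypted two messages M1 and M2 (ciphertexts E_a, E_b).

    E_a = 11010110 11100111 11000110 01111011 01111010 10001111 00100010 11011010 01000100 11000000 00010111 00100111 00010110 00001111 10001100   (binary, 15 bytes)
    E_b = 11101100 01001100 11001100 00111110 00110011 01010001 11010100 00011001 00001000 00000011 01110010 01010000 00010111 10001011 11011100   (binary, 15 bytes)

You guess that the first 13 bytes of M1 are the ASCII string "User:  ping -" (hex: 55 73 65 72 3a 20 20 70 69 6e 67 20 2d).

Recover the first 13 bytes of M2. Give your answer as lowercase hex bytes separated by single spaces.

6f d8 6f 37 73 fe d6 b3 25 ad 02 57 2c

First, E_a ⊕ E_b = (M1 ⊕ K) ⊕ (M2 ⊕ K) = M1 ⊕ M2, so the key drops out. Then M2 = (M1 ⊕ M2) ⊕ M1 over the first 13 bytes.
byte 0: (d6 ⊕ ec) ⊕ 55 = 3a ⊕ 55 = 6f
byte 1: (e7 ⊕ 4c) ⊕ 73 = ab ⊕ 73 = d8
byte 2: (c6 ⊕ cc) ⊕ 65 = 0a ⊕ 65 = 6f
byte 3: (7b ⊕ 3e) ⊕ 72 = 45 ⊕ 72 = 37
byte 4: (7a ⊕ 33) ⊕ 3a = 49 ⊕ 3a = 73
byte 5: (8f ⊕ 51) ⊕ 20 = de ⊕ 20 = fe
byte 6: (22 ⊕ d4) ⊕ 20 = f6 ⊕ 20 = d6
byte 7: (da ⊕ 19) ⊕ 70 = c3 ⊕ 70 = b3
byte 8: (44 ⊕ 08) ⊕ 69 = 4c ⊕ 69 = 25
byte 9: (c0 ⊕ 03) ⊕ 6e = c3 ⊕ 6e = ad
byte 10: (17 ⊕ 72) ⊕ 67 = 65 ⊕ 67 = 02
byte 11: (27 ⊕ 50) ⊕ 20 = 77 ⊕ 20 = 57
byte 12: (16 ⊕ 17) ⊕ 2d = 01 ⊕ 2d = 2c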